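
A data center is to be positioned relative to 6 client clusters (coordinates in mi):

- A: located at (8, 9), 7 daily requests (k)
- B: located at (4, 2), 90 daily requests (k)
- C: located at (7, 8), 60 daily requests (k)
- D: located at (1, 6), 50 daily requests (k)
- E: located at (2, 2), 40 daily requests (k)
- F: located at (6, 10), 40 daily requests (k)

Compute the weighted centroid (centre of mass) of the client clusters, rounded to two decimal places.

The minimiser of Σwᵢ‖p−pᵢ‖² is the weighted centroid p* = (Σwᵢpᵢ)/(Σwᵢ).
Σwᵢ = 287.
Σwᵢxᵢ = 7·8 + 90·4 + 60·7 + 50·1 + 40·2 + 40·6 = 1206.
Σwᵢyᵢ = 7·9 + 90·2 + 60·8 + 50·6 + 40·2 + 40·10 = 1503.
x* = 1206/287 = 4.20, y* = 1503/287 = 5.24.

(4.20, 5.24)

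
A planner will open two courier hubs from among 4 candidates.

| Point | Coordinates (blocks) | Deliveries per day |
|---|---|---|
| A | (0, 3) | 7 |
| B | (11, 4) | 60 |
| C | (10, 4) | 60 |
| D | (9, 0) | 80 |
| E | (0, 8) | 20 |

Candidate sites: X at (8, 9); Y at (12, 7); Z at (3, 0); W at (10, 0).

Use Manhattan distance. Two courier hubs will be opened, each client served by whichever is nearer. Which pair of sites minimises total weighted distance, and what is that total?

{Z, W}, total 882

Evaluate every pair (each demand assigned to the nearer of the two):
  {Z, W}: total = 882
  {X, W}: total = 891
  {Y, W}: total = 911
  {Y, Z}: total = 1282
  {X, Z}: total = 1602
  {X, Y}: total = 1618
Best pair: {Z, W} with total 882.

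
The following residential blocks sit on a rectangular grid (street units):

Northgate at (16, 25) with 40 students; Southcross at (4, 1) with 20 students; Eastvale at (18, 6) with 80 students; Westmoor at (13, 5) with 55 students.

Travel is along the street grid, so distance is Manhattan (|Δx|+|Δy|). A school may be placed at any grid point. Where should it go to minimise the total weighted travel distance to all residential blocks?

(16, 6)

Manhattan distance separates: Σwᵢ(|x−xᵢ|+|y−yᵢ|) = Σwᵢ|x−xᵢ| + Σwᵢ|y−yᵢ|, so x and y are optimised independently as 1-D weighted medians.
Total weight W = 195; half = 97.5.
x-coordinate, sorted with cumulative weight:
  x=4 (Southcross, w=20) cum 20
  x=13 (Westmoor, w=55) cum 75
  x=16 (Northgate, w=40) cum 115  ← median
  x=18 (Eastvale, w=80) cum 195
⇒ x* = 16
y-coordinate, sorted with cumulative weight:
  y=1 (Southcross, w=20) cum 20
  y=5 (Westmoor, w=55) cum 75
  y=6 (Eastvale, w=80) cum 155  ← median
  y=25 (Northgate, w=40) cum 195
⇒ y* = 6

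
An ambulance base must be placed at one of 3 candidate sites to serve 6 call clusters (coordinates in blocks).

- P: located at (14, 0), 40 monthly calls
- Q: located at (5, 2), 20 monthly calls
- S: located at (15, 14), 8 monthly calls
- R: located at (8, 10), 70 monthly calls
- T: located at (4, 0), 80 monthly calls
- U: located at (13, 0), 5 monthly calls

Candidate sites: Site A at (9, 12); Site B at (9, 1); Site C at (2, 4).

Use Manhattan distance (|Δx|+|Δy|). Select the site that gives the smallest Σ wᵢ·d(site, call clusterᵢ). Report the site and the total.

Site B, total 1697 blocks

Total weighted distance at each candidate:
  Site A (9, 12): total = 2674
  Site B (9, 1): total = 1697
  Site C (2, 4): total = 2319
Minimum is at Site B with total 1697 blocks.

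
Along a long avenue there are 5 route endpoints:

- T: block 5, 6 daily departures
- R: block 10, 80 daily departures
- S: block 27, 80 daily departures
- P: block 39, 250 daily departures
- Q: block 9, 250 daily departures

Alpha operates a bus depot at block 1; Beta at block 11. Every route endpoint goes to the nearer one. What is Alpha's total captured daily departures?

6

The indifferent point is the midpoint (1+11)/2 = 6; route endpoints left of it (closer to Alpha at 1) go to Alpha, those right go to Beta.
  T at 5 (w=6) → Alpha
  Q at 9 (w=250) → Beta
  R at 10 (w=80) → Beta
  S at 27 (w=80) → Beta
  P at 39 (w=250) → Beta
Alpha captures 6; Beta captures 660.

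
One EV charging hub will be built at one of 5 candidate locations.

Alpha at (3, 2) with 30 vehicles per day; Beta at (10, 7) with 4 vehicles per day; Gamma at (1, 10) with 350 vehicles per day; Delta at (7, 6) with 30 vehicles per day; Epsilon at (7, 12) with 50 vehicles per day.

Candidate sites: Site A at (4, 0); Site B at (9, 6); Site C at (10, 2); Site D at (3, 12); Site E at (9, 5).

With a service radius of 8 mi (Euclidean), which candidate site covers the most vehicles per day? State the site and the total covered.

Site D, covering 430

Coverage radius r = 8 mi; a point is covered iff (Δx)²+(Δy)² ≤ 8² = 64.
  Site A (4, 0): covers {Alpha, Delta} → 60
  Site B (9, 6): covers {Alpha, Beta, Delta, Epsilon} → 114
  Site C (10, 2): covers {Alpha, Beta, Delta} → 64
  Site D (3, 12): covers {Gamma, Delta, Epsilon} → 430
  Site E (9, 5): covers {Alpha, Beta, Delta, Epsilon} → 114
Maximum coverage at Site D: 430 vehicles per day.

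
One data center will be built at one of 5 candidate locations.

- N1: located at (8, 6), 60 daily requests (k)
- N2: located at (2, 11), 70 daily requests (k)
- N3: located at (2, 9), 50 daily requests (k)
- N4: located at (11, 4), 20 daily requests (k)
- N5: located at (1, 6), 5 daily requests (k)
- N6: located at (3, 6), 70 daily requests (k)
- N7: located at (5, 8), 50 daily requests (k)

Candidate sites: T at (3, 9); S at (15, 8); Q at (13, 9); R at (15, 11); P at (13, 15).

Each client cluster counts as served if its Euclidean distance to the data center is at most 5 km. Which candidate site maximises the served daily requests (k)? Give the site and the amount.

Coverage radius r = 5 km; a point is covered iff (Δx)²+(Δy)² ≤ 5² = 25.
  T (3, 9): covers {N2, N3, N5, N6, N7} → 245
  S (15, 8): covers {none} → 0
  Q (13, 9): covers {none} → 0
  R (15, 11): covers {none} → 0
  P (13, 15): covers {none} → 0
Maximum coverage at T: 245 daily requests (k).

T, covering 245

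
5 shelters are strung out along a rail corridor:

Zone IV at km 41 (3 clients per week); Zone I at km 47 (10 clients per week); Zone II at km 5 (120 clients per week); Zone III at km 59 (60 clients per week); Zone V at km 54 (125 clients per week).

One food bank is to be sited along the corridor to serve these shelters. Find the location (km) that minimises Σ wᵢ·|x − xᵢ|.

For a sum of weighted absolute distances on a line, the optimum is the weighted median (not the mean). Total weight W = 318; half-weight = 159.
Sort by position and accumulate weight:
  km 5 (Zone II, w=120) → cum 120
  km 41 (Zone IV, w=3) → cum 123
  km 47 (Zone I, w=10) → cum 133
  km 54 (Zone V, w=125) → cum 258  ≥ 159 → median here
  km 59 (Zone III, w=60) → cum 318
Optimal location: km 54.

x = 54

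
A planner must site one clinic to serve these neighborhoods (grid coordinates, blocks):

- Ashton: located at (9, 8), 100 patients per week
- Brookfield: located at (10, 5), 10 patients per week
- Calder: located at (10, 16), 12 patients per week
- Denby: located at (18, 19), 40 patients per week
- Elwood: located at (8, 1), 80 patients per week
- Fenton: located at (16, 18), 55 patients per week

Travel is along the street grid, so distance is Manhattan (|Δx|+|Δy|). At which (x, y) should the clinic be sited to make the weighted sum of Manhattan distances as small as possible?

Manhattan distance separates: Σwᵢ(|x−xᵢ|+|y−yᵢ|) = Σwᵢ|x−xᵢ| + Σwᵢ|y−yᵢ|, so x and y are optimised independently as 1-D weighted medians.
Total weight W = 297; half = 148.5.
x-coordinate, sorted with cumulative weight:
  x=8 (Elwood, w=80) cum 80
  x=9 (Ashton, w=100) cum 180  ← median
  x=10 (Brookfield, w=10) cum 190
  x=10 (Calder, w=12) cum 202
  x=16 (Fenton, w=55) cum 257
  x=18 (Denby, w=40) cum 297
⇒ x* = 9
y-coordinate, sorted with cumulative weight:
  y=1 (Elwood, w=80) cum 80
  y=5 (Brookfield, w=10) cum 90
  y=8 (Ashton, w=100) cum 190  ← median
  y=16 (Calder, w=12) cum 202
  y=18 (Fenton, w=55) cum 257
  y=19 (Denby, w=40) cum 297
⇒ y* = 8

(9, 8)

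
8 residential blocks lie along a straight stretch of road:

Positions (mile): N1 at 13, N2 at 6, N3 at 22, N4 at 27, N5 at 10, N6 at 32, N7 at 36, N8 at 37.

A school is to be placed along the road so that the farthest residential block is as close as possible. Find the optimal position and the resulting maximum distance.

location 21.5, max distance 15.5

The 1-center on a line is the midpoint of the two extreme points: leftmost at 6, rightmost at 37.
Optimal location = (6 + 37)/2 = 21.5; maximum distance = (37 − 6)/2 = 15.5.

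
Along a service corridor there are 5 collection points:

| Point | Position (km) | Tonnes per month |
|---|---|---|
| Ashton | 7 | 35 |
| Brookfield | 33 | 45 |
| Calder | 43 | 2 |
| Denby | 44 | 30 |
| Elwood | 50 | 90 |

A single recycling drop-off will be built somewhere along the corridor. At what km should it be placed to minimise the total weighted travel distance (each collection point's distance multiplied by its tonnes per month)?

For a sum of weighted absolute distances on a line, the optimum is the weighted median (not the mean). Total weight W = 202; half-weight = 101.
Sort by position and accumulate weight:
  km 7 (Ashton, w=35) → cum 35
  km 33 (Brookfield, w=45) → cum 80
  km 43 (Calder, w=2) → cum 82
  km 44 (Denby, w=30) → cum 112  ≥ 101 → median here
  km 50 (Elwood, w=90) → cum 202
Optimal location: km 44.

x = 44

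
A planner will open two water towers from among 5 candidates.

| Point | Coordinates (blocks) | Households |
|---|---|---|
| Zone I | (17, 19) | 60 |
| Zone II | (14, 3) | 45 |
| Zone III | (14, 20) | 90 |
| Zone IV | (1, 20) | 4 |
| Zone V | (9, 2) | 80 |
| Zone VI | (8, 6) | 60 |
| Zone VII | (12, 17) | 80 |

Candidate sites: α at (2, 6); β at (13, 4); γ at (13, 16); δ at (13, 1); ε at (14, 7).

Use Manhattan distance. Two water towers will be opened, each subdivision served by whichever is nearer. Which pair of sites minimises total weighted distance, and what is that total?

{β, γ}, total 2084

Evaluate every pair (each demand assigned to the nearer of the two):
  {β, γ}: total = 2084
  {γ, δ}: total = 2229
  {γ, ε}: total = 2494
  {α, γ}: total = 2960
  {δ, ε}: total = 4089
  {β, ε}: total = 4124
  {α, ε}: total = 4430
  {α, β}: total = 4780
  {β, δ}: total = 4812
  {α, δ}: total = 5435
Best pair: {β, γ} with total 2084.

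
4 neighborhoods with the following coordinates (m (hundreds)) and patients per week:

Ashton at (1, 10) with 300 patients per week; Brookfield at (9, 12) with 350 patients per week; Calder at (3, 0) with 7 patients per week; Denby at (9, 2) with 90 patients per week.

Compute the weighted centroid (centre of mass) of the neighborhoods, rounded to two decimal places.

The minimiser of Σwᵢ‖p−pᵢ‖² is the weighted centroid p* = (Σwᵢpᵢ)/(Σwᵢ).
Σwᵢ = 747.
Σwᵢxᵢ = 300·1 + 350·9 + 7·3 + 90·9 = 4281.
Σwᵢyᵢ = 300·10 + 350·12 + 7·0 + 90·2 = 7380.
x* = 4281/747 = 5.73, y* = 7380/747 = 9.88.

(5.73, 9.88)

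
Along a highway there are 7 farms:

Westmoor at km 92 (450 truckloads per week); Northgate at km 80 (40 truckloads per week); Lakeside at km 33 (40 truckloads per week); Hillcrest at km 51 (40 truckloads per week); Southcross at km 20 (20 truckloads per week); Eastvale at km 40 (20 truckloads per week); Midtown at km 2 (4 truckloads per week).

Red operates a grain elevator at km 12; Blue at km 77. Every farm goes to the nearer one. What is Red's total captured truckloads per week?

The indifferent point is the midpoint (12+77)/2 = 44.5; farms left of it (closer to Red at 12) go to Red, those right go to Blue.
  Midtown at 2 (w=4) → Red
  Southcross at 20 (w=20) → Red
  Lakeside at 33 (w=40) → Red
  Eastvale at 40 (w=20) → Red
  Hillcrest at 51 (w=40) → Blue
  Northgate at 80 (w=40) → Blue
  Westmoor at 92 (w=450) → Blue
Red captures 84; Blue captures 530.

84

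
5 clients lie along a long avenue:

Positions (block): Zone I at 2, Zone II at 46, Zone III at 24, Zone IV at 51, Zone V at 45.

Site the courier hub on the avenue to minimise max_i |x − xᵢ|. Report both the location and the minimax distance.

The 1-center on a line is the midpoint of the two extreme points: leftmost at 2, rightmost at 51.
Optimal location = (2 + 51)/2 = 26.5; maximum distance = (51 − 2)/2 = 24.5.

location 26.5, max distance 24.5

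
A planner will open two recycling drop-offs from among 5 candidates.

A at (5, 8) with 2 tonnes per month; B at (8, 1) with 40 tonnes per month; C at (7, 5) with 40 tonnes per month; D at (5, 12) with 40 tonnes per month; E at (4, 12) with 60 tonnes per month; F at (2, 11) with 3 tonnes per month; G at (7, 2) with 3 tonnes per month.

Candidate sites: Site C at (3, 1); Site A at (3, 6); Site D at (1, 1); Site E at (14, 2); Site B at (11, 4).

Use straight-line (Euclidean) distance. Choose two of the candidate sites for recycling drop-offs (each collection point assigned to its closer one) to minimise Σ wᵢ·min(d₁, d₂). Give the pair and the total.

{Site A, Site B}, total 986.9

Evaluate every pair (each demand assigned to the nearer of the two):
  {Site A, Site B}: total = 986.9
  {Site C, Site A}: total = 1016.2
  {Site A, Site E}: total = 1064.1
  {Site A, Site D}: total = 1100.8
  {Site C, Site B}: total = 1429.4
  {Site D, Site B}: total = 1430.4
  {Site E, Site B}: total = 1434.5
  {Site C, Site D}: total = 1593.3
  {Site C, Site E}: total = 1593.3
  {Site D, Site E}: total = 1748.6
Best pair: {Site A, Site B} with total 986.9.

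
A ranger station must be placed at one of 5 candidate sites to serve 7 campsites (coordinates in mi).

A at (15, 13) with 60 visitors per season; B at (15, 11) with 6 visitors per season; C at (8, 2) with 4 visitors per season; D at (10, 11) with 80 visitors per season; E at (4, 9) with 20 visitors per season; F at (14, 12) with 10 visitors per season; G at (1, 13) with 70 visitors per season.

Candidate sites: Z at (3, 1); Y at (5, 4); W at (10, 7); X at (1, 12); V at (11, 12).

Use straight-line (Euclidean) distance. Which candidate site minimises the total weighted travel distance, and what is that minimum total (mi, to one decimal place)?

V, total 1312.8 mi

Total weighted distance at each candidate:
  Z (3, 1): total = 3277.3
  Y (5, 4): total = 2494.9
  W (10, 7): total = 1796.3
  X (1, 12): total = 1984.5
  V (11, 12): total = 1312.8
Minimum is at V with total 1312.8 mi.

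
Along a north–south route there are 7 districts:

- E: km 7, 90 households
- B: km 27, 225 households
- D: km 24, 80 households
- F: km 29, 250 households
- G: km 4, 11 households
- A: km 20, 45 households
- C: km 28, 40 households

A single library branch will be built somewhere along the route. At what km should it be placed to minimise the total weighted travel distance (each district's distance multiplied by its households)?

For a sum of weighted absolute distances on a line, the optimum is the weighted median (not the mean). Total weight W = 741; half-weight = 370.5.
Sort by position and accumulate weight:
  km 4 (G, w=11) → cum 11
  km 7 (E, w=90) → cum 101
  km 20 (A, w=45) → cum 146
  km 24 (D, w=80) → cum 226
  km 27 (B, w=225) → cum 451  ≥ 370.5 → median here
  km 28 (C, w=40) → cum 491
  km 29 (F, w=250) → cum 741
Optimal location: km 27.

x = 27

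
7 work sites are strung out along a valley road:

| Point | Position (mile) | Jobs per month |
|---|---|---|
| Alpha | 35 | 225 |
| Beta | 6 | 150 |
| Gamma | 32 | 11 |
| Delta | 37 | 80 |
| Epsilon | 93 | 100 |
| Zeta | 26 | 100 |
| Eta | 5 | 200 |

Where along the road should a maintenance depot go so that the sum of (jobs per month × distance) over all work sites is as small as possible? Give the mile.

x = 26

For a sum of weighted absolute distances on a line, the optimum is the weighted median (not the mean). Total weight W = 866; half-weight = 433.
Sort by position and accumulate weight:
  mile 5 (Eta, w=200) → cum 200
  mile 6 (Beta, w=150) → cum 350
  mile 26 (Zeta, w=100) → cum 450  ≥ 433 → median here
  mile 32 (Gamma, w=11) → cum 461
  mile 35 (Alpha, w=225) → cum 686
  mile 37 (Delta, w=80) → cum 766
  mile 93 (Epsilon, w=100) → cum 866
Optimal location: mile 26.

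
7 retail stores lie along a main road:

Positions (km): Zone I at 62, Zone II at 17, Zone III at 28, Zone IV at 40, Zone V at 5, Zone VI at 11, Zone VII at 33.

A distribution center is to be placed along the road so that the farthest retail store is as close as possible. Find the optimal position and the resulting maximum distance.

location 33.5, max distance 28.5

The 1-center on a line is the midpoint of the two extreme points: leftmost at 5, rightmost at 62.
Optimal location = (5 + 62)/2 = 33.5; maximum distance = (62 − 5)/2 = 28.5.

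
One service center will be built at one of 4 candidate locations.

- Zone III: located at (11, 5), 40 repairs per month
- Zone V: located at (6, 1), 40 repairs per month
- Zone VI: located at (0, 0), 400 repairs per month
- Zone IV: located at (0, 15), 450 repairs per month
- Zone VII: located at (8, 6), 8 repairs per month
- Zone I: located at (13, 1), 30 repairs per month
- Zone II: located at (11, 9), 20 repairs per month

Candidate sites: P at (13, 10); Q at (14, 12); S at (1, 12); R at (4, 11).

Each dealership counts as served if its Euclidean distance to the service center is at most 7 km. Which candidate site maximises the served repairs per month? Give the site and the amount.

Coverage radius r = 7 km; a point is covered iff (Δx)²+(Δy)² ≤ 7² = 49.
  P (13, 10): covers {Zone III, Zone VII, Zone II} → 68
  Q (14, 12): covers {Zone II} → 20
  S (1, 12): covers {Zone IV} → 450
  R (4, 11): covers {Zone IV, Zone VII} → 458
Maximum coverage at R: 458 repairs per month.

R, covering 458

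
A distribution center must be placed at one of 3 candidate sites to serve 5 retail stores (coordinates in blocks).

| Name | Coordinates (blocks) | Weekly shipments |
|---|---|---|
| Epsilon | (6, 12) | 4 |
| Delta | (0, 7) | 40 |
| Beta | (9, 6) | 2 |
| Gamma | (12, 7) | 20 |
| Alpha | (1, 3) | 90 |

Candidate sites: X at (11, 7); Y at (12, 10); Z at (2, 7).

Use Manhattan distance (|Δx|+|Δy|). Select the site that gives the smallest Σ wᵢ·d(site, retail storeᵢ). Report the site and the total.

Total weighted distance at each candidate:
  X (11, 7): total = 1766
  Y (12, 10): total = 2326
  Z (2, 7): total = 782
Minimum is at Z with total 782 blocks.

Z, total 782 blocks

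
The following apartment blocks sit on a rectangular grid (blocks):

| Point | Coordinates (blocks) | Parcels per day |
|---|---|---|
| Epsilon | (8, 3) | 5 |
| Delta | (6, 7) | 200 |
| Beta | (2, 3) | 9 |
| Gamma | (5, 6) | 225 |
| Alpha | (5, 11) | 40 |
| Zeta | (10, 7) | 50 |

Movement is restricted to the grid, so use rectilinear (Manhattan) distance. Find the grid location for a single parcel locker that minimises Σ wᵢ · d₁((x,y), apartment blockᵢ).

(5, 7)

Manhattan distance separates: Σwᵢ(|x−xᵢ|+|y−yᵢ|) = Σwᵢ|x−xᵢ| + Σwᵢ|y−yᵢ|, so x and y are optimised independently as 1-D weighted medians.
Total weight W = 529; half = 264.5.
x-coordinate, sorted with cumulative weight:
  x=2 (Beta, w=9) cum 9
  x=5 (Gamma, w=225) cum 234
  x=5 (Alpha, w=40) cum 274  ← median
  x=6 (Delta, w=200) cum 474
  x=8 (Epsilon, w=5) cum 479
  x=10 (Zeta, w=50) cum 529
⇒ x* = 5
y-coordinate, sorted with cumulative weight:
  y=3 (Epsilon, w=5) cum 5
  y=3 (Beta, w=9) cum 14
  y=6 (Gamma, w=225) cum 239
  y=7 (Delta, w=200) cum 439  ← median
  y=7 (Zeta, w=50) cum 489
  y=11 (Alpha, w=40) cum 529
⇒ y* = 7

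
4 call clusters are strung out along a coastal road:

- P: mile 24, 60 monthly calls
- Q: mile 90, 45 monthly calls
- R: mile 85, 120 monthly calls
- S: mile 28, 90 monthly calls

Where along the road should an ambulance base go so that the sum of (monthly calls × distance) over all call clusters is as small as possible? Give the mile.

x = 85

For a sum of weighted absolute distances on a line, the optimum is the weighted median (not the mean). Total weight W = 315; half-weight = 157.5.
Sort by position and accumulate weight:
  mile 24 (P, w=60) → cum 60
  mile 28 (S, w=90) → cum 150
  mile 85 (R, w=120) → cum 270  ≥ 157.5 → median here
  mile 90 (Q, w=45) → cum 315
Optimal location: mile 85.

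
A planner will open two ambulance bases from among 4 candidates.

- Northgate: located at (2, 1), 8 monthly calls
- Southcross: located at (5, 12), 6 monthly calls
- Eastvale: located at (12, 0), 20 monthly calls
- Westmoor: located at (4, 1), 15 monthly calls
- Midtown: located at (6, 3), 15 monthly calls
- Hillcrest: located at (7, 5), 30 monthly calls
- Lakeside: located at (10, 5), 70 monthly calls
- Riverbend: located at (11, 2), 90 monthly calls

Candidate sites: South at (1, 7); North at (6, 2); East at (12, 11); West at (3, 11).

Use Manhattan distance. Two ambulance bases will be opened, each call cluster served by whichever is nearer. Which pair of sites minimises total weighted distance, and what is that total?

{North, West}, total 1338

Evaluate every pair (each demand assigned to the nearer of the two):
  {North, West}: total = 1338
  {North, East}: total = 1368
  {South, North}: total = 1374
  {South, East}: total = 2294
  {East, West}: total = 2416
  {South, West}: total = 3064
Best pair: {North, West} with total 1338.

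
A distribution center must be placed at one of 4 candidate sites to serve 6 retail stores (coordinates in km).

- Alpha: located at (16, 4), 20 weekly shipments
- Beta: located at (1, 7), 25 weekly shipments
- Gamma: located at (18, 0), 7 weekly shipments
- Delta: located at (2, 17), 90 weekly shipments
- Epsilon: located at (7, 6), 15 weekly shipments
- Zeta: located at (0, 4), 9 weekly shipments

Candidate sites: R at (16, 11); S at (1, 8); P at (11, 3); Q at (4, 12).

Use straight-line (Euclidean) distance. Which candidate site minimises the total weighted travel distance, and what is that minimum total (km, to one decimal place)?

Total weighted distance at each candidate:
  R (16, 11): total = 2288.8
  S (1, 8): total = 1414.0
  P (11, 3): total = 2096.9
  Q (4, 12): total = 1229.1
Minimum is at Q with total 1229.1 km.

Q, total 1229.1 km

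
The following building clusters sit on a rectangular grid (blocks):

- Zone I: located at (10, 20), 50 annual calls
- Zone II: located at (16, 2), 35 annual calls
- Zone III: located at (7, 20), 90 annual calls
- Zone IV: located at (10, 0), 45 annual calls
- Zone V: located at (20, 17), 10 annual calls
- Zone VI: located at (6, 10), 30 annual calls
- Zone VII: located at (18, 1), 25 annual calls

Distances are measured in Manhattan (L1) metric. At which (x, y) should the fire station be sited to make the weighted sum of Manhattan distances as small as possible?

Manhattan distance separates: Σwᵢ(|x−xᵢ|+|y−yᵢ|) = Σwᵢ|x−xᵢ| + Σwᵢ|y−yᵢ|, so x and y are optimised independently as 1-D weighted medians.
Total weight W = 285; half = 142.5.
x-coordinate, sorted with cumulative weight:
  x=6 (Zone VI, w=30) cum 30
  x=7 (Zone III, w=90) cum 120
  x=10 (Zone I, w=50) cum 170  ← median
  x=10 (Zone IV, w=45) cum 215
  x=16 (Zone II, w=35) cum 250
  x=18 (Zone VII, w=25) cum 275
  x=20 (Zone V, w=10) cum 285
⇒ x* = 10
y-coordinate, sorted with cumulative weight:
  y=0 (Zone IV, w=45) cum 45
  y=1 (Zone VII, w=25) cum 70
  y=2 (Zone II, w=35) cum 105
  y=10 (Zone VI, w=30) cum 135
  y=17 (Zone V, w=10) cum 145  ← median
  y=20 (Zone I, w=50) cum 195
  y=20 (Zone III, w=90) cum 285
⇒ y* = 17

(10, 17)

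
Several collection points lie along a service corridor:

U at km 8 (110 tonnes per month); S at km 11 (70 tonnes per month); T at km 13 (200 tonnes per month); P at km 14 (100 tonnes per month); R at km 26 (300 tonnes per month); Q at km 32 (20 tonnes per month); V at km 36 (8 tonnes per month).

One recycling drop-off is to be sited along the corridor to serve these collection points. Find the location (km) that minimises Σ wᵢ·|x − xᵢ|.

x = 14

For a sum of weighted absolute distances on a line, the optimum is the weighted median (not the mean). Total weight W = 808; half-weight = 404.
Sort by position and accumulate weight:
  km 8 (U, w=110) → cum 110
  km 11 (S, w=70) → cum 180
  km 13 (T, w=200) → cum 380
  km 14 (P, w=100) → cum 480  ≥ 404 → median here
  km 26 (R, w=300) → cum 780
  km 32 (Q, w=20) → cum 800
  km 36 (V, w=8) → cum 808
Optimal location: km 14.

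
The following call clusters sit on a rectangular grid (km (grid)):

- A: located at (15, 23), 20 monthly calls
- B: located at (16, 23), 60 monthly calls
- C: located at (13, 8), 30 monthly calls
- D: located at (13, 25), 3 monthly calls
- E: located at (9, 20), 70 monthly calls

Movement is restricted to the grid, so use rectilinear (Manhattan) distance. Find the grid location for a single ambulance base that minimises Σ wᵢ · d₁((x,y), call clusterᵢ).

Manhattan distance separates: Σwᵢ(|x−xᵢ|+|y−yᵢ|) = Σwᵢ|x−xᵢ| + Σwᵢ|y−yᵢ|, so x and y are optimised independently as 1-D weighted medians.
Total weight W = 183; half = 91.5.
x-coordinate, sorted with cumulative weight:
  x=9 (E, w=70) cum 70
  x=13 (C, w=30) cum 100  ← median
  x=13 (D, w=3) cum 103
  x=15 (A, w=20) cum 123
  x=16 (B, w=60) cum 183
⇒ x* = 13
y-coordinate, sorted with cumulative weight:
  y=8 (C, w=30) cum 30
  y=20 (E, w=70) cum 100  ← median
  y=23 (A, w=20) cum 120
  y=23 (B, w=60) cum 180
  y=25 (D, w=3) cum 183
⇒ y* = 20

(13, 20)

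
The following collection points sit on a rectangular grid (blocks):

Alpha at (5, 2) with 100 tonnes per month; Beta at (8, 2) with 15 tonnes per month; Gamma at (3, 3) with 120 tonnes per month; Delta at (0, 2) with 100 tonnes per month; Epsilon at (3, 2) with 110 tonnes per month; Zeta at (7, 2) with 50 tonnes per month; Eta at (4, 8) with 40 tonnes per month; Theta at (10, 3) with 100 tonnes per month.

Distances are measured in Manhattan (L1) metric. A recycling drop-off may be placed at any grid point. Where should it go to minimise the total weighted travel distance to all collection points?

Manhattan distance separates: Σwᵢ(|x−xᵢ|+|y−yᵢ|) = Σwᵢ|x−xᵢ| + Σwᵢ|y−yᵢ|, so x and y are optimised independently as 1-D weighted medians.
Total weight W = 635; half = 317.5.
x-coordinate, sorted with cumulative weight:
  x=0 (Delta, w=100) cum 100
  x=3 (Gamma, w=120) cum 220
  x=3 (Epsilon, w=110) cum 330  ← median
  x=4 (Eta, w=40) cum 370
  x=5 (Alpha, w=100) cum 470
  x=7 (Zeta, w=50) cum 520
  x=8 (Beta, w=15) cum 535
  x=10 (Theta, w=100) cum 635
⇒ x* = 3
y-coordinate, sorted with cumulative weight:
  y=2 (Alpha, w=100) cum 100
  y=2 (Beta, w=15) cum 115
  y=2 (Delta, w=100) cum 215
  y=2 (Epsilon, w=110) cum 325  ← median
  y=2 (Zeta, w=50) cum 375
  y=3 (Gamma, w=120) cum 495
  y=3 (Theta, w=100) cum 595
  y=8 (Eta, w=40) cum 635
⇒ y* = 2

(3, 2)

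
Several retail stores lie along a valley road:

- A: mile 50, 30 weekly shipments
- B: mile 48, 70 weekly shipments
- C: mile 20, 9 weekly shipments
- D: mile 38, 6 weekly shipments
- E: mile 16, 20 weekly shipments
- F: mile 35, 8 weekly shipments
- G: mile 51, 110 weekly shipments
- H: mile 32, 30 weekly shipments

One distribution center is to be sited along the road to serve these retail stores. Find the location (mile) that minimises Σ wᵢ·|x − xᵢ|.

x = 48

For a sum of weighted absolute distances on a line, the optimum is the weighted median (not the mean). Total weight W = 283; half-weight = 141.5.
Sort by position and accumulate weight:
  mile 16 (E, w=20) → cum 20
  mile 20 (C, w=9) → cum 29
  mile 32 (H, w=30) → cum 59
  mile 35 (F, w=8) → cum 67
  mile 38 (D, w=6) → cum 73
  mile 48 (B, w=70) → cum 143  ≥ 141.5 → median here
  mile 50 (A, w=30) → cum 173
  mile 51 (G, w=110) → cum 283
Optimal location: mile 48.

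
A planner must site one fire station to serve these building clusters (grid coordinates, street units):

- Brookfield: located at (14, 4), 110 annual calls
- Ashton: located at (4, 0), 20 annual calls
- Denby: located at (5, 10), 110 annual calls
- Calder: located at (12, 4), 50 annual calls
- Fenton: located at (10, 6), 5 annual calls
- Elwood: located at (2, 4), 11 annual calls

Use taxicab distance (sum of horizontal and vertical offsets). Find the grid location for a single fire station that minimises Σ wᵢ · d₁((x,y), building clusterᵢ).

Manhattan distance separates: Σwᵢ(|x−xᵢ|+|y−yᵢ|) = Σwᵢ|x−xᵢ| + Σwᵢ|y−yᵢ|, so x and y are optimised independently as 1-D weighted medians.
Total weight W = 306; half = 153.
x-coordinate, sorted with cumulative weight:
  x=2 (Elwood, w=11) cum 11
  x=4 (Ashton, w=20) cum 31
  x=5 (Denby, w=110) cum 141
  x=10 (Fenton, w=5) cum 146
  x=12 (Calder, w=50) cum 196  ← median
  x=14 (Brookfield, w=110) cum 306
⇒ x* = 12
y-coordinate, sorted with cumulative weight:
  y=0 (Ashton, w=20) cum 20
  y=4 (Brookfield, w=110) cum 130
  y=4 (Calder, w=50) cum 180  ← median
  y=4 (Elwood, w=11) cum 191
  y=6 (Fenton, w=5) cum 196
  y=10 (Denby, w=110) cum 306
⇒ y* = 4

(12, 4)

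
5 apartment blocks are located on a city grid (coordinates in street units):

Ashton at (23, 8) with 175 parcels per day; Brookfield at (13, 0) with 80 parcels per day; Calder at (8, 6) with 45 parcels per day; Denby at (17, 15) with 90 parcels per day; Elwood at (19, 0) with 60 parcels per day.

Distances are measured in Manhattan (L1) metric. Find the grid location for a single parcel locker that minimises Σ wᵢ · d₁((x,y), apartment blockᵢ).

(19, 8)

Manhattan distance separates: Σwᵢ(|x−xᵢ|+|y−yᵢ|) = Σwᵢ|x−xᵢ| + Σwᵢ|y−yᵢ|, so x and y are optimised independently as 1-D weighted medians.
Total weight W = 450; half = 225.
x-coordinate, sorted with cumulative weight:
  x=8 (Calder, w=45) cum 45
  x=13 (Brookfield, w=80) cum 125
  x=17 (Denby, w=90) cum 215
  x=19 (Elwood, w=60) cum 275  ← median
  x=23 (Ashton, w=175) cum 450
⇒ x* = 19
y-coordinate, sorted with cumulative weight:
  y=0 (Brookfield, w=80) cum 80
  y=0 (Elwood, w=60) cum 140
  y=6 (Calder, w=45) cum 185
  y=8 (Ashton, w=175) cum 360  ← median
  y=15 (Denby, w=90) cum 450
⇒ y* = 8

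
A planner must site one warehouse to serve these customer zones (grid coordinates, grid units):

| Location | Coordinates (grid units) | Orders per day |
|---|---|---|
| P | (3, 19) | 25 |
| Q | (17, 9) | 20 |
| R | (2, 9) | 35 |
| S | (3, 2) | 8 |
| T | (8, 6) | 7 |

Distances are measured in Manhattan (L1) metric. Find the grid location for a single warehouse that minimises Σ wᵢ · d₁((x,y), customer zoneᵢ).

Manhattan distance separates: Σwᵢ(|x−xᵢ|+|y−yᵢ|) = Σwᵢ|x−xᵢ| + Σwᵢ|y−yᵢ|, so x and y are optimised independently as 1-D weighted medians.
Total weight W = 95; half = 47.5.
x-coordinate, sorted with cumulative weight:
  x=2 (R, w=35) cum 35
  x=3 (P, w=25) cum 60  ← median
  x=3 (S, w=8) cum 68
  x=8 (T, w=7) cum 75
  x=17 (Q, w=20) cum 95
⇒ x* = 3
y-coordinate, sorted with cumulative weight:
  y=2 (S, w=8) cum 8
  y=6 (T, w=7) cum 15
  y=9 (Q, w=20) cum 35
  y=9 (R, w=35) cum 70  ← median
  y=19 (P, w=25) cum 95
⇒ y* = 9

(3, 9)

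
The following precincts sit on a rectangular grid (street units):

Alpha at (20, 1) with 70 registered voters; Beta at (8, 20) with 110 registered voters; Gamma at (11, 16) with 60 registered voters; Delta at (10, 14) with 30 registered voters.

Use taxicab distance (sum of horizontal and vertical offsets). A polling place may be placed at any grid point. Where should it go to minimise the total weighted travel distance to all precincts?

(10, 16)

Manhattan distance separates: Σwᵢ(|x−xᵢ|+|y−yᵢ|) = Σwᵢ|x−xᵢ| + Σwᵢ|y−yᵢ|, so x and y are optimised independently as 1-D weighted medians.
Total weight W = 270; half = 135.
x-coordinate, sorted with cumulative weight:
  x=8 (Beta, w=110) cum 110
  x=10 (Delta, w=30) cum 140  ← median
  x=11 (Gamma, w=60) cum 200
  x=20 (Alpha, w=70) cum 270
⇒ x* = 10
y-coordinate, sorted with cumulative weight:
  y=1 (Alpha, w=70) cum 70
  y=14 (Delta, w=30) cum 100
  y=16 (Gamma, w=60) cum 160  ← median
  y=20 (Beta, w=110) cum 270
⇒ y* = 16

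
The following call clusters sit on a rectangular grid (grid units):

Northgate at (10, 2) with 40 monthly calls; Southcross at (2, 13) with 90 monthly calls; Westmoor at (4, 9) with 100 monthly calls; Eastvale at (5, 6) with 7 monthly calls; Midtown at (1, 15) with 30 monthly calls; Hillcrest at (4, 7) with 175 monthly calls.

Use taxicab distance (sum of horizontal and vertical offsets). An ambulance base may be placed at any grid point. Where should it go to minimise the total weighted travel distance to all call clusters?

(4, 7)

Manhattan distance separates: Σwᵢ(|x−xᵢ|+|y−yᵢ|) = Σwᵢ|x−xᵢ| + Σwᵢ|y−yᵢ|, so x and y are optimised independently as 1-D weighted medians.
Total weight W = 442; half = 221.
x-coordinate, sorted with cumulative weight:
  x=1 (Midtown, w=30) cum 30
  x=2 (Southcross, w=90) cum 120
  x=4 (Westmoor, w=100) cum 220
  x=4 (Hillcrest, w=175) cum 395  ← median
  x=5 (Eastvale, w=7) cum 402
  x=10 (Northgate, w=40) cum 442
⇒ x* = 4
y-coordinate, sorted with cumulative weight:
  y=2 (Northgate, w=40) cum 40
  y=6 (Eastvale, w=7) cum 47
  y=7 (Hillcrest, w=175) cum 222  ← median
  y=9 (Westmoor, w=100) cum 322
  y=13 (Southcross, w=90) cum 412
  y=15 (Midtown, w=30) cum 442
⇒ y* = 7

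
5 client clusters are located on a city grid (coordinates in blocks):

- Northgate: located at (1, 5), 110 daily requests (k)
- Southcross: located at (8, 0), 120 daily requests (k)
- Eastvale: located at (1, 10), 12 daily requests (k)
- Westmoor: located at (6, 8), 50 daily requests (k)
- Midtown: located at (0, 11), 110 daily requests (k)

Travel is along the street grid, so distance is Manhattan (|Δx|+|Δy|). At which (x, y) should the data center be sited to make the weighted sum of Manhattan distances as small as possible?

(1, 5)

Manhattan distance separates: Σwᵢ(|x−xᵢ|+|y−yᵢ|) = Σwᵢ|x−xᵢ| + Σwᵢ|y−yᵢ|, so x and y are optimised independently as 1-D weighted medians.
Total weight W = 402; half = 201.
x-coordinate, sorted with cumulative weight:
  x=0 (Midtown, w=110) cum 110
  x=1 (Northgate, w=110) cum 220  ← median
  x=1 (Eastvale, w=12) cum 232
  x=6 (Westmoor, w=50) cum 282
  x=8 (Southcross, w=120) cum 402
⇒ x* = 1
y-coordinate, sorted with cumulative weight:
  y=0 (Southcross, w=120) cum 120
  y=5 (Northgate, w=110) cum 230  ← median
  y=8 (Westmoor, w=50) cum 280
  y=10 (Eastvale, w=12) cum 292
  y=11 (Midtown, w=110) cum 402
⇒ y* = 5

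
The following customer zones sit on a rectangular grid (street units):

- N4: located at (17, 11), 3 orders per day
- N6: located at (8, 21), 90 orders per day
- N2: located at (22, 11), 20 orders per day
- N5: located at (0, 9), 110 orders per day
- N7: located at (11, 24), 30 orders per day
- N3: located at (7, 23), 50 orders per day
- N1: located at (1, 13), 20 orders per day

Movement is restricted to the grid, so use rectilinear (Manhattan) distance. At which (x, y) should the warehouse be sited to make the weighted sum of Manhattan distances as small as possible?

(7, 21)

Manhattan distance separates: Σwᵢ(|x−xᵢ|+|y−yᵢ|) = Σwᵢ|x−xᵢ| + Σwᵢ|y−yᵢ|, so x and y are optimised independently as 1-D weighted medians.
Total weight W = 323; half = 161.5.
x-coordinate, sorted with cumulative weight:
  x=0 (N5, w=110) cum 110
  x=1 (N1, w=20) cum 130
  x=7 (N3, w=50) cum 180  ← median
  x=8 (N6, w=90) cum 270
  x=11 (N7, w=30) cum 300
  x=17 (N4, w=3) cum 303
  x=22 (N2, w=20) cum 323
⇒ x* = 7
y-coordinate, sorted with cumulative weight:
  y=9 (N5, w=110) cum 110
  y=11 (N4, w=3) cum 113
  y=11 (N2, w=20) cum 133
  y=13 (N1, w=20) cum 153
  y=21 (N6, w=90) cum 243  ← median
  y=23 (N3, w=50) cum 293
  y=24 (N7, w=30) cum 323
⇒ y* = 21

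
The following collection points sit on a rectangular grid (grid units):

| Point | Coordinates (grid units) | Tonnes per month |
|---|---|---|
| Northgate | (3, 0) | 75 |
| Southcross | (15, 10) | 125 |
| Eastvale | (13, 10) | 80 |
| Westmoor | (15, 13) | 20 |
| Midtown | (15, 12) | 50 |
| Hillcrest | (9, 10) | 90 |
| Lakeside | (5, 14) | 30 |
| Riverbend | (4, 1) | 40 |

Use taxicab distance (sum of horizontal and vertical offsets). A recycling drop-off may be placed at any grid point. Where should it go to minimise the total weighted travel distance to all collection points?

(13, 10)

Manhattan distance separates: Σwᵢ(|x−xᵢ|+|y−yᵢ|) = Σwᵢ|x−xᵢ| + Σwᵢ|y−yᵢ|, so x and y are optimised independently as 1-D weighted medians.
Total weight W = 510; half = 255.
x-coordinate, sorted with cumulative weight:
  x=3 (Northgate, w=75) cum 75
  x=4 (Riverbend, w=40) cum 115
  x=5 (Lakeside, w=30) cum 145
  x=9 (Hillcrest, w=90) cum 235
  x=13 (Eastvale, w=80) cum 315  ← median
  x=15 (Southcross, w=125) cum 440
  x=15 (Westmoor, w=20) cum 460
  x=15 (Midtown, w=50) cum 510
⇒ x* = 13
y-coordinate, sorted with cumulative weight:
  y=0 (Northgate, w=75) cum 75
  y=1 (Riverbend, w=40) cum 115
  y=10 (Southcross, w=125) cum 240
  y=10 (Eastvale, w=80) cum 320  ← median
  y=10 (Hillcrest, w=90) cum 410
  y=12 (Midtown, w=50) cum 460
  y=13 (Westmoor, w=20) cum 480
  y=14 (Lakeside, w=30) cum 510
⇒ y* = 10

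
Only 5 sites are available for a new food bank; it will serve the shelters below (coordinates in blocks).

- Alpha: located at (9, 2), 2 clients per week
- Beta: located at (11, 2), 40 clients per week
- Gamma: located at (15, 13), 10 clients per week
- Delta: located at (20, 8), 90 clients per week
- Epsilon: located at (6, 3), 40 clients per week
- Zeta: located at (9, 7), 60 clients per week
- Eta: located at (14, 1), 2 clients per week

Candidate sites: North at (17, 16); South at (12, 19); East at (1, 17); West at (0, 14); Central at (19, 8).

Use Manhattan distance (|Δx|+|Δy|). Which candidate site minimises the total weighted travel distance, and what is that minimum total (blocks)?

Central, total 2176 blocks

Total weighted distance at each candidate:
  North (17, 16): total = 3900
  South (12, 19): total = 4380
  East (1, 17): total = 5644
  West (0, 14): total = 5156
  Central (19, 8): total = 2176
Minimum is at Central with total 2176 blocks.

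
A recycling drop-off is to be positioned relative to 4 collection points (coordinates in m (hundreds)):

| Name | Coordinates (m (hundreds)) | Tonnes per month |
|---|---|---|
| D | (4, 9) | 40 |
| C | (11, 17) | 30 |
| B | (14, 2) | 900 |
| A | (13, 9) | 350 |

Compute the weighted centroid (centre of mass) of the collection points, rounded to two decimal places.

(13.36, 4.41)

The minimiser of Σwᵢ‖p−pᵢ‖² is the weighted centroid p* = (Σwᵢpᵢ)/(Σwᵢ).
Σwᵢ = 1320.
Σwᵢxᵢ = 40·4 + 30·11 + 900·14 + 350·13 = 17640.
Σwᵢyᵢ = 40·9 + 30·17 + 900·2 + 350·9 = 5820.
x* = 17640/1320 = 13.36, y* = 5820/1320 = 4.41.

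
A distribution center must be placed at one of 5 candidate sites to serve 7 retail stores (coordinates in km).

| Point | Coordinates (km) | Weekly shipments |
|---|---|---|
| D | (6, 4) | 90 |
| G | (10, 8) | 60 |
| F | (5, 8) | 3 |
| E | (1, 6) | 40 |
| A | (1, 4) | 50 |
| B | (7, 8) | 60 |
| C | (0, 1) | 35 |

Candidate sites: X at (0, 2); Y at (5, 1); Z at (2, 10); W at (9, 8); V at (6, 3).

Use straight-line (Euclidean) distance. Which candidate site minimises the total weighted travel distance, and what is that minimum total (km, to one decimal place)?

V, total 1505.0 km

Total weighted distance at each candidate:
  X (0, 2): total = 2157.3
  Y (5, 1): total = 1939.7
  Z (2, 10): total = 2269.4
  W (9, 8): total = 1818.1
  V (6, 3): total = 1505.0
Minimum is at V with total 1505.0 km.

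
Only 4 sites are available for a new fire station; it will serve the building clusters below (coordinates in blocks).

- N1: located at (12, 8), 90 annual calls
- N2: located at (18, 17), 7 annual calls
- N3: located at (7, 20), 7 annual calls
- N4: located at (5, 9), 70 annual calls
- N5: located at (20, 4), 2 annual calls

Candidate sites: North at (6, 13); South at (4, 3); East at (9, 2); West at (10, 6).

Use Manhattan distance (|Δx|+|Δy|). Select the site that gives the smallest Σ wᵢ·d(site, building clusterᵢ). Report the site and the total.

West, total 1196 blocks

Total weighted distance at each candidate:
  North (6, 13): total = 1554
  South (4, 3): total = 2030
  East (9, 2): total = 1914
  West (10, 6): total = 1196
Minimum is at West with total 1196 blocks.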